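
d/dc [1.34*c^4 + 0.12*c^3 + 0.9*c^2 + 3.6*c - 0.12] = 5.36*c^3 + 0.36*c^2 + 1.8*c + 3.6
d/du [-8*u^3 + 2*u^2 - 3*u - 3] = -24*u^2 + 4*u - 3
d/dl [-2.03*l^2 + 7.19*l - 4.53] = 7.19 - 4.06*l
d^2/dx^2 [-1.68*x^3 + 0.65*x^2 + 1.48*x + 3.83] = 1.3 - 10.08*x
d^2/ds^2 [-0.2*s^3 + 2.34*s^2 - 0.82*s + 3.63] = 4.68 - 1.2*s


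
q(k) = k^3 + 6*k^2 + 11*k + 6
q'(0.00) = 11.00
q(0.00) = 6.00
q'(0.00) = 11.00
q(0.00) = 6.00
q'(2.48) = 59.21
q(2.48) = 85.44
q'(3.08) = 76.42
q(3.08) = 126.02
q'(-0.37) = 6.97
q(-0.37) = 2.70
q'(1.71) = 40.29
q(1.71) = 47.35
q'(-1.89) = -0.96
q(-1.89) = -0.11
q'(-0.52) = 5.57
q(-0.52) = 1.76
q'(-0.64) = 4.55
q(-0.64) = 1.16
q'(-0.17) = 9.05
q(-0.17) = 4.30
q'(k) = 3*k^2 + 12*k + 11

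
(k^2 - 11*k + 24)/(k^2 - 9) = (k - 8)/(k + 3)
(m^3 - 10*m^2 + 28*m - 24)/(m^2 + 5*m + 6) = (m^3 - 10*m^2 + 28*m - 24)/(m^2 + 5*m + 6)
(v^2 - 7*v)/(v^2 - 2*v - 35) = v/(v + 5)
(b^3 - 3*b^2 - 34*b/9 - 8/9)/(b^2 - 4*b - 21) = (-9*b^3 + 27*b^2 + 34*b + 8)/(9*(-b^2 + 4*b + 21))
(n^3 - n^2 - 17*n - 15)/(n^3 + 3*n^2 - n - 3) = (n - 5)/(n - 1)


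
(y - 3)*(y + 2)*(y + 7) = y^3 + 6*y^2 - 13*y - 42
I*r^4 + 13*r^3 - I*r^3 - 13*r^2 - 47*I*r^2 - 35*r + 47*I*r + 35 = (r - 7*I)*(r - 5*I)*(r - I)*(I*r - I)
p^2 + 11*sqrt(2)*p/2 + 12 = (p + 3*sqrt(2)/2)*(p + 4*sqrt(2))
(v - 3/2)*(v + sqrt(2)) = v^2 - 3*v/2 + sqrt(2)*v - 3*sqrt(2)/2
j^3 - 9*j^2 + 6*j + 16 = (j - 8)*(j - 2)*(j + 1)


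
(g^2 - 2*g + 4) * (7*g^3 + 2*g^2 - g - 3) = 7*g^5 - 12*g^4 + 23*g^3 + 7*g^2 + 2*g - 12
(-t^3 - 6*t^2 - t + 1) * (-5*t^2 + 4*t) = 5*t^5 + 26*t^4 - 19*t^3 - 9*t^2 + 4*t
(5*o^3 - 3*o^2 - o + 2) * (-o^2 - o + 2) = -5*o^5 - 2*o^4 + 14*o^3 - 7*o^2 - 4*o + 4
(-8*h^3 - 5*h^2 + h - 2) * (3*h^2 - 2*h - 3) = -24*h^5 + h^4 + 37*h^3 + 7*h^2 + h + 6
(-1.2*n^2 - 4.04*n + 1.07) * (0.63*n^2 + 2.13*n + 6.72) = -0.756*n^4 - 5.1012*n^3 - 15.9951*n^2 - 24.8697*n + 7.1904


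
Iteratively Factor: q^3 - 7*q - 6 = (q + 1)*(q^2 - q - 6) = (q + 1)*(q + 2)*(q - 3)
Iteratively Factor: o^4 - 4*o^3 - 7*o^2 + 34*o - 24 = (o - 4)*(o^3 - 7*o + 6) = (o - 4)*(o + 3)*(o^2 - 3*o + 2) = (o - 4)*(o - 2)*(o + 3)*(o - 1)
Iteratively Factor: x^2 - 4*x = (x - 4)*(x)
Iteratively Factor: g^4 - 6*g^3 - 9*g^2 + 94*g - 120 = (g - 2)*(g^3 - 4*g^2 - 17*g + 60) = (g - 2)*(g + 4)*(g^2 - 8*g + 15) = (g - 3)*(g - 2)*(g + 4)*(g - 5)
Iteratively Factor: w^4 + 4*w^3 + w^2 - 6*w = (w - 1)*(w^3 + 5*w^2 + 6*w) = w*(w - 1)*(w^2 + 5*w + 6) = w*(w - 1)*(w + 3)*(w + 2)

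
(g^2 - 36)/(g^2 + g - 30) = (g - 6)/(g - 5)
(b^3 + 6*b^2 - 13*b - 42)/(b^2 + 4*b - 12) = (b^3 + 6*b^2 - 13*b - 42)/(b^2 + 4*b - 12)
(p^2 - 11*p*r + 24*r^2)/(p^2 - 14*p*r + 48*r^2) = (p - 3*r)/(p - 6*r)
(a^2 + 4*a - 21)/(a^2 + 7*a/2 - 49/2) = 2*(a - 3)/(2*a - 7)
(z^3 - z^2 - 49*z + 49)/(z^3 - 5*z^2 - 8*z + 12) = (z^2 - 49)/(z^2 - 4*z - 12)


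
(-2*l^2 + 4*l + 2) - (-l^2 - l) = -l^2 + 5*l + 2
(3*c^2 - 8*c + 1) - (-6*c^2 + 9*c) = 9*c^2 - 17*c + 1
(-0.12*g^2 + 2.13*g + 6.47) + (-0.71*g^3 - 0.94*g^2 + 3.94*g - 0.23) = -0.71*g^3 - 1.06*g^2 + 6.07*g + 6.24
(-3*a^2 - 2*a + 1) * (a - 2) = -3*a^3 + 4*a^2 + 5*a - 2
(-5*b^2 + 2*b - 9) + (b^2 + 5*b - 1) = -4*b^2 + 7*b - 10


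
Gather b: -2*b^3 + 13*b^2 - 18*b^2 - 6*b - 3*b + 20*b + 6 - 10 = -2*b^3 - 5*b^2 + 11*b - 4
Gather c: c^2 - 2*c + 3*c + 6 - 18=c^2 + c - 12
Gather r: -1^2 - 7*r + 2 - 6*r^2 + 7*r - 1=-6*r^2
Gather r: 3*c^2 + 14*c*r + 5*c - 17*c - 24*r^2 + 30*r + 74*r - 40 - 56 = 3*c^2 - 12*c - 24*r^2 + r*(14*c + 104) - 96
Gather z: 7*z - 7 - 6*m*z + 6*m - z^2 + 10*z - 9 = 6*m - z^2 + z*(17 - 6*m) - 16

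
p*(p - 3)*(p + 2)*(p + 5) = p^4 + 4*p^3 - 11*p^2 - 30*p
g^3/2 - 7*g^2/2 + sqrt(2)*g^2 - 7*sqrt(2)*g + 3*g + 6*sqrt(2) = (g/2 + sqrt(2))*(g - 6)*(g - 1)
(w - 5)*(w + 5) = w^2 - 25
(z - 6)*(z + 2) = z^2 - 4*z - 12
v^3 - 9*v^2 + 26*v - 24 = (v - 4)*(v - 3)*(v - 2)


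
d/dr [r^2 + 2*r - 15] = 2*r + 2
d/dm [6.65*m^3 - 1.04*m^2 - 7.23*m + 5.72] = 19.95*m^2 - 2.08*m - 7.23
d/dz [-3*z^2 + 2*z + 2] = 2 - 6*z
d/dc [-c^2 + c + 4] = 1 - 2*c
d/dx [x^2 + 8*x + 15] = 2*x + 8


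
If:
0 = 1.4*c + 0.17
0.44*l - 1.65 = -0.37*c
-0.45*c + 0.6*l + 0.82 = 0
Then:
No Solution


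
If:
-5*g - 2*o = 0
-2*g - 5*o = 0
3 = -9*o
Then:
No Solution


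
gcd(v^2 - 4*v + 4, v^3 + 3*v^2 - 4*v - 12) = v - 2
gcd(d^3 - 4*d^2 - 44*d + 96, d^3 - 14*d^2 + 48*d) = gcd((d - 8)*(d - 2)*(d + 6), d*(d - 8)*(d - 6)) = d - 8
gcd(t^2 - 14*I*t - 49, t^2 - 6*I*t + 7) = t - 7*I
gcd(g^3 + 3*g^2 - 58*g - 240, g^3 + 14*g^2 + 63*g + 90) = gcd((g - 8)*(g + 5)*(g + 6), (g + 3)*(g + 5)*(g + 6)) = g^2 + 11*g + 30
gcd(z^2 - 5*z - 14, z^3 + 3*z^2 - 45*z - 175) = z - 7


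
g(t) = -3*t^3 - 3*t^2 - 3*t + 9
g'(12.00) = -1371.00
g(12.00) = -5643.00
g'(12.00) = -1371.00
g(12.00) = -5643.00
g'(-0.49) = -2.22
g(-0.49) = 10.10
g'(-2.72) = -53.27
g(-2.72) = 55.34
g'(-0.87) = -4.59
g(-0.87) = 11.31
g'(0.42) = -7.11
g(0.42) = 6.99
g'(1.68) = -38.48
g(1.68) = -18.73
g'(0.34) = -6.08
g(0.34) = 7.52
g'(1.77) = -41.82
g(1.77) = -22.34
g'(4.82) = -241.01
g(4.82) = -411.10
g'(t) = -9*t^2 - 6*t - 3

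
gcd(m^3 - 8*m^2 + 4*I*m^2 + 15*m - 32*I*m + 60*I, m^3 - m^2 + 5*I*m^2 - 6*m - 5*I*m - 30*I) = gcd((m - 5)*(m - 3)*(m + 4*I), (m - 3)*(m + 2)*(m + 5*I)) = m - 3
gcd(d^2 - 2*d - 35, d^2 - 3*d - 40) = d + 5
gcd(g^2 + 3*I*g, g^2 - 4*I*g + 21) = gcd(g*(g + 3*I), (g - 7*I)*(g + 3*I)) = g + 3*I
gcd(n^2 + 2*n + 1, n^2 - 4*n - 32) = 1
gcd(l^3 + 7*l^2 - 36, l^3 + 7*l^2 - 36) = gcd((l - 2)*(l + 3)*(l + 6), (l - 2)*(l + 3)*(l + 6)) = l^3 + 7*l^2 - 36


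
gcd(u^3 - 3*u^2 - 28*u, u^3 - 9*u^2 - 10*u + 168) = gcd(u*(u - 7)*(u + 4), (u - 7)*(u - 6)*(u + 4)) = u^2 - 3*u - 28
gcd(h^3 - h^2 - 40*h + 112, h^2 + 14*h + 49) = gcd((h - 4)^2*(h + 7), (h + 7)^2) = h + 7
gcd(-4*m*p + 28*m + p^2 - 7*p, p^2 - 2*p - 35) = p - 7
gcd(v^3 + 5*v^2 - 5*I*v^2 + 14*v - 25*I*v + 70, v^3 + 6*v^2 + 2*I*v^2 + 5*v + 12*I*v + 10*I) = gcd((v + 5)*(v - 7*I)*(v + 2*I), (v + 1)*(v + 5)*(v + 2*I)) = v^2 + v*(5 + 2*I) + 10*I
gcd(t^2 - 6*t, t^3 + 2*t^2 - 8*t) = t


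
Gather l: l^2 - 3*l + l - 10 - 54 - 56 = l^2 - 2*l - 120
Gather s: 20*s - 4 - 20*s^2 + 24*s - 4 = -20*s^2 + 44*s - 8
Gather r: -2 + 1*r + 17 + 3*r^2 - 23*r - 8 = 3*r^2 - 22*r + 7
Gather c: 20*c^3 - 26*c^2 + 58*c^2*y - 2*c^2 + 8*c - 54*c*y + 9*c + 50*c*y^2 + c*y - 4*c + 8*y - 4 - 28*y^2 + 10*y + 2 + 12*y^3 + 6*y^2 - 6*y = 20*c^3 + c^2*(58*y - 28) + c*(50*y^2 - 53*y + 13) + 12*y^3 - 22*y^2 + 12*y - 2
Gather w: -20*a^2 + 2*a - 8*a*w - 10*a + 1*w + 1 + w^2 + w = -20*a^2 - 8*a + w^2 + w*(2 - 8*a) + 1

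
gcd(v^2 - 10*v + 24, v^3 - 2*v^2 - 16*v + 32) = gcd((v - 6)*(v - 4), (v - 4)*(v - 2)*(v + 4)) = v - 4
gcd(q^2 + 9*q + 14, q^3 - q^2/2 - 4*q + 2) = q + 2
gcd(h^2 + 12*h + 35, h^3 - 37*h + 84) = h + 7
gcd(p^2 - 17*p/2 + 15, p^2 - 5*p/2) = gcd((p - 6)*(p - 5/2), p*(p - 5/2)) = p - 5/2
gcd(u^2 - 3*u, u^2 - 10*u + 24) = 1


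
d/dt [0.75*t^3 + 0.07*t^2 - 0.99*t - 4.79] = 2.25*t^2 + 0.14*t - 0.99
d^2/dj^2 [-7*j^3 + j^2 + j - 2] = 2 - 42*j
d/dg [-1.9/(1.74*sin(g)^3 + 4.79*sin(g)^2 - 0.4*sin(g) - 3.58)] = (9.918*sin(g)^2 + 18.202*sin(g) - 0.76)*cos(g)/(1.74*sin(g)^3 + 4.79*sin(g)^2 - 0.4*sin(g) - 3.58)^2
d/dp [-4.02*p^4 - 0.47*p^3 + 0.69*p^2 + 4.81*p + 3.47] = -16.08*p^3 - 1.41*p^2 + 1.38*p + 4.81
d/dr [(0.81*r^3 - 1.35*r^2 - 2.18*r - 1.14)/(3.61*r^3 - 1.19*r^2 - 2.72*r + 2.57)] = (-1.77635683940025e-15*r^5 + 3.9096*r^4 + 11.3332*r^3 + 19.6691*r^2 - 9.6522*r - 8.7034)/(13.0321*r^6 - 8.5918*r^5 - 18.2223*r^4 + 25.029*r^3 + 1.2818*r^2 - 13.9808*r + 6.6049)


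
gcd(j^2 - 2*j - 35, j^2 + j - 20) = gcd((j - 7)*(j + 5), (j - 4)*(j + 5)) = j + 5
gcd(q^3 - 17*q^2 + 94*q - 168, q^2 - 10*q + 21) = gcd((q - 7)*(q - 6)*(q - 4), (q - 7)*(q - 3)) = q - 7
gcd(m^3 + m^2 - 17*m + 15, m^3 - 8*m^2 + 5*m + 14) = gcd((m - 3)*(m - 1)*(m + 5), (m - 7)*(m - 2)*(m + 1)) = 1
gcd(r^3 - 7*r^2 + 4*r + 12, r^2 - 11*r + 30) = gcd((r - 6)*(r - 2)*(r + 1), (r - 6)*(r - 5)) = r - 6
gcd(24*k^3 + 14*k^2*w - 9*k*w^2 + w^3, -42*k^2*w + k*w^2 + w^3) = -6*k + w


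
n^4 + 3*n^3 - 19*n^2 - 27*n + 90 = (n - 3)*(n - 2)*(n + 3)*(n + 5)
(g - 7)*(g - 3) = g^2 - 10*g + 21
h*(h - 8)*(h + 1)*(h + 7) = h^4 - 57*h^2 - 56*h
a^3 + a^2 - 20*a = a*(a - 4)*(a + 5)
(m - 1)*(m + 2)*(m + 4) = m^3 + 5*m^2 + 2*m - 8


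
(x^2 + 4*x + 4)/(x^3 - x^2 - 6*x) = (x + 2)/(x*(x - 3))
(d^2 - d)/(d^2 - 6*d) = (d - 1)/(d - 6)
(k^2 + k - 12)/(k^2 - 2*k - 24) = (k - 3)/(k - 6)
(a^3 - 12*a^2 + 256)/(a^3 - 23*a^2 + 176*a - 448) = (a + 4)/(a - 7)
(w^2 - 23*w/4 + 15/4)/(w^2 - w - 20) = (w - 3/4)/(w + 4)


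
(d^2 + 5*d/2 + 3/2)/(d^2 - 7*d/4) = 2*(2*d^2 + 5*d + 3)/(d*(4*d - 7))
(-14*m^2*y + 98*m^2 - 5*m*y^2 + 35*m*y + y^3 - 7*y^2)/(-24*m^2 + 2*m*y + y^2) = (-14*m^2*y + 98*m^2 - 5*m*y^2 + 35*m*y + y^3 - 7*y^2)/(-24*m^2 + 2*m*y + y^2)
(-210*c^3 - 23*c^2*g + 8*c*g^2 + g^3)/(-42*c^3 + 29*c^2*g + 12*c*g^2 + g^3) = (5*c - g)/(c - g)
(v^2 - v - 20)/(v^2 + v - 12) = (v - 5)/(v - 3)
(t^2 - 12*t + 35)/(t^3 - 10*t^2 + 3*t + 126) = (t - 5)/(t^2 - 3*t - 18)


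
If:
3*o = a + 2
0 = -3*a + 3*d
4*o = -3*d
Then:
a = -8/13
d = -8/13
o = 6/13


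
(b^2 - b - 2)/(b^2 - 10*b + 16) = (b + 1)/(b - 8)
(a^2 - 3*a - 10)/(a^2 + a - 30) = (a + 2)/(a + 6)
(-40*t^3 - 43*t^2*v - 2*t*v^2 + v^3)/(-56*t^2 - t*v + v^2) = (5*t^2 + 6*t*v + v^2)/(7*t + v)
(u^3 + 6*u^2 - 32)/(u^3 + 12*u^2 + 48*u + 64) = (u - 2)/(u + 4)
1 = 1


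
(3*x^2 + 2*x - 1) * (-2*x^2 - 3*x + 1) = -6*x^4 - 13*x^3 - x^2 + 5*x - 1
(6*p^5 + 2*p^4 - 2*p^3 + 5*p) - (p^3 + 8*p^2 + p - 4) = 6*p^5 + 2*p^4 - 3*p^3 - 8*p^2 + 4*p + 4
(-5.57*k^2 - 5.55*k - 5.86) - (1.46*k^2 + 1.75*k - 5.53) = -7.03*k^2 - 7.3*k - 0.33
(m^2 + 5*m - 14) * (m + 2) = m^3 + 7*m^2 - 4*m - 28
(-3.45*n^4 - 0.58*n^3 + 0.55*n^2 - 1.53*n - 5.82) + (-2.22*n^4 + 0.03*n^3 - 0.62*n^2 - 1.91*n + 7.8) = -5.67*n^4 - 0.55*n^3 - 0.07*n^2 - 3.44*n + 1.98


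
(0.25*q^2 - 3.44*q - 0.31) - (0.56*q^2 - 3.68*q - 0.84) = -0.31*q^2 + 0.24*q + 0.53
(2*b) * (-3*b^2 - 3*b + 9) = -6*b^3 - 6*b^2 + 18*b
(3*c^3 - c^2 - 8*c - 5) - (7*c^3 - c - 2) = -4*c^3 - c^2 - 7*c - 3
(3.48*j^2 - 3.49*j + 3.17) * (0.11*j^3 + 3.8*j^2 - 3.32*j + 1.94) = 0.3828*j^5 + 12.8401*j^4 - 24.4669*j^3 + 30.384*j^2 - 17.295*j + 6.1498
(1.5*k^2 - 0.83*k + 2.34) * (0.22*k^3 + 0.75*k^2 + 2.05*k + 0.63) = 0.33*k^5 + 0.9424*k^4 + 2.9673*k^3 + 0.9985*k^2 + 4.2741*k + 1.4742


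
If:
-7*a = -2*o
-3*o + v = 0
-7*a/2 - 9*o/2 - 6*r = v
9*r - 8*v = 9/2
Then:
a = -12/343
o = -6/49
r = 17/98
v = -18/49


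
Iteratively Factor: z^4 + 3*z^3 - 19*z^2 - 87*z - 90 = (z + 3)*(z^3 - 19*z - 30) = (z + 3)^2*(z^2 - 3*z - 10) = (z - 5)*(z + 3)^2*(z + 2)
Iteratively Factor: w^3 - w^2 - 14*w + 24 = (w + 4)*(w^2 - 5*w + 6) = (w - 3)*(w + 4)*(w - 2)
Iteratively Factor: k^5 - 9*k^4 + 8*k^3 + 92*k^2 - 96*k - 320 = (k + 2)*(k^4 - 11*k^3 + 30*k^2 + 32*k - 160) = (k - 4)*(k + 2)*(k^3 - 7*k^2 + 2*k + 40) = (k - 5)*(k - 4)*(k + 2)*(k^2 - 2*k - 8) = (k - 5)*(k - 4)^2*(k + 2)*(k + 2)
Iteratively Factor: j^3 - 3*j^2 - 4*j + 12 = (j + 2)*(j^2 - 5*j + 6) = (j - 3)*(j + 2)*(j - 2)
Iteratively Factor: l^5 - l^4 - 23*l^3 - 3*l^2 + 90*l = (l - 2)*(l^4 + l^3 - 21*l^2 - 45*l) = l*(l - 2)*(l^3 + l^2 - 21*l - 45) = l*(l - 5)*(l - 2)*(l^2 + 6*l + 9) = l*(l - 5)*(l - 2)*(l + 3)*(l + 3)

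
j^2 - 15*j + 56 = (j - 8)*(j - 7)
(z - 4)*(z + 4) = z^2 - 16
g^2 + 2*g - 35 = (g - 5)*(g + 7)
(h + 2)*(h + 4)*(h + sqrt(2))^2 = h^4 + 2*sqrt(2)*h^3 + 6*h^3 + 10*h^2 + 12*sqrt(2)*h^2 + 12*h + 16*sqrt(2)*h + 16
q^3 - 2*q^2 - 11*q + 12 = (q - 4)*(q - 1)*(q + 3)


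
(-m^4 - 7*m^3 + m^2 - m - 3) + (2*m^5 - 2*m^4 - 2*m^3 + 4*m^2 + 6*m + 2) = 2*m^5 - 3*m^4 - 9*m^3 + 5*m^2 + 5*m - 1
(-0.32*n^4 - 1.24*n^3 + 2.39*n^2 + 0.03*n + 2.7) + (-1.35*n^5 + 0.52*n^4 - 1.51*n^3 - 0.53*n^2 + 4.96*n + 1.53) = -1.35*n^5 + 0.2*n^4 - 2.75*n^3 + 1.86*n^2 + 4.99*n + 4.23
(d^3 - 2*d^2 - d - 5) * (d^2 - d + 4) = d^5 - 3*d^4 + 5*d^3 - 12*d^2 + d - 20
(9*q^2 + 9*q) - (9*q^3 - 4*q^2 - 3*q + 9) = -9*q^3 + 13*q^2 + 12*q - 9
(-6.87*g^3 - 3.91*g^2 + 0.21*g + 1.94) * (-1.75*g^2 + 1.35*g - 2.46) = 12.0225*g^5 - 2.432*g^4 + 11.2542*g^3 + 6.5071*g^2 + 2.1024*g - 4.7724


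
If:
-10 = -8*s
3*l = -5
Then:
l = -5/3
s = 5/4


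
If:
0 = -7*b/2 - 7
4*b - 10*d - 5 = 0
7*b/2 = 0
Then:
No Solution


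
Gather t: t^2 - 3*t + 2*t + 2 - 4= t^2 - t - 2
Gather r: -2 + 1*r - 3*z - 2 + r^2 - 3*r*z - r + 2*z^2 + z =r^2 - 3*r*z + 2*z^2 - 2*z - 4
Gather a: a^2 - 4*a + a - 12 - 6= a^2 - 3*a - 18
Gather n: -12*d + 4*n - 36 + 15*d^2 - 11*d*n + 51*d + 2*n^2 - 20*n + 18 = 15*d^2 + 39*d + 2*n^2 + n*(-11*d - 16) - 18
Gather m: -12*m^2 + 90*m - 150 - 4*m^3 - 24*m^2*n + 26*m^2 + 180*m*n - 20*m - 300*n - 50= -4*m^3 + m^2*(14 - 24*n) + m*(180*n + 70) - 300*n - 200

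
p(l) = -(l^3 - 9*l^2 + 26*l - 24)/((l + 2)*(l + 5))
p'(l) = -(3*l^2 - 18*l + 26)/((l + 2)*(l + 5)) + (l^3 - 9*l^2 + 26*l - 24)/((l + 2)*(l + 5)^2) + (l^3 - 9*l^2 + 26*l - 24)/((l + 2)^2*(l + 5))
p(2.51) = -0.01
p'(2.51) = 0.01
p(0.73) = 0.60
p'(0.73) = -1.25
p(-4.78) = -757.24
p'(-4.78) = 3464.90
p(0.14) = 1.87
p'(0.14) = -3.38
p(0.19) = 1.70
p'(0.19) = -3.10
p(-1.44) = 41.68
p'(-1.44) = -115.30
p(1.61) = 0.05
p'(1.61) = -0.22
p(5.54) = -0.17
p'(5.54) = -0.19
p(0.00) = 2.40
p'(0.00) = -4.28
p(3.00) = 0.00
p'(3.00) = 0.02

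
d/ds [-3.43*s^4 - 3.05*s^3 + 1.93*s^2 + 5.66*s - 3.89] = -13.72*s^3 - 9.15*s^2 + 3.86*s + 5.66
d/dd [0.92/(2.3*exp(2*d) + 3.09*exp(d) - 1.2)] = (-4.232*exp(d) - 2.8428)*exp(d)/(2.3*exp(2*d) + 3.09*exp(d) - 1.2)^2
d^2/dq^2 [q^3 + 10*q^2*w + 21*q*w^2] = 6*q + 20*w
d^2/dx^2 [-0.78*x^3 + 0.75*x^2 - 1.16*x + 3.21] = 1.5 - 4.68*x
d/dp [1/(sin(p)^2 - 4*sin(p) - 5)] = 2*(2 - sin(p))*cos(p)/((sin(p) - 5)^2*(sin(p) + 1)^2)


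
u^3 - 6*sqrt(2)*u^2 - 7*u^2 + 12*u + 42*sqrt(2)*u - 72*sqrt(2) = (u - 4)*(u - 3)*(u - 6*sqrt(2))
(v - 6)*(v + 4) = v^2 - 2*v - 24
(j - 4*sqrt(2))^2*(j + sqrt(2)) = j^3 - 7*sqrt(2)*j^2 + 16*j + 32*sqrt(2)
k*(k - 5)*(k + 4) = k^3 - k^2 - 20*k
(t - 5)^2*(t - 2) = t^3 - 12*t^2 + 45*t - 50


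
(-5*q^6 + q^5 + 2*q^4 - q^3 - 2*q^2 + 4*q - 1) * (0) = 0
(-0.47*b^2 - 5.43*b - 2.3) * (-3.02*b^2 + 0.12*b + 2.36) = 1.4194*b^4 + 16.3422*b^3 + 5.1852*b^2 - 13.0908*b - 5.428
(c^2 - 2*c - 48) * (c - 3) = c^3 - 5*c^2 - 42*c + 144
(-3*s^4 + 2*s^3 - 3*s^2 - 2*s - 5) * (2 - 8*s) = 24*s^5 - 22*s^4 + 28*s^3 + 10*s^2 + 36*s - 10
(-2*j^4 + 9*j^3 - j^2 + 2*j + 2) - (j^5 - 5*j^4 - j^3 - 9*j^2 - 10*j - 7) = -j^5 + 3*j^4 + 10*j^3 + 8*j^2 + 12*j + 9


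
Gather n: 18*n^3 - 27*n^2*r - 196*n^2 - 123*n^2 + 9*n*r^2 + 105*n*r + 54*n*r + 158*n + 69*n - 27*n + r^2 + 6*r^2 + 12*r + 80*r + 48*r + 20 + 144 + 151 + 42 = 18*n^3 + n^2*(-27*r - 319) + n*(9*r^2 + 159*r + 200) + 7*r^2 + 140*r + 357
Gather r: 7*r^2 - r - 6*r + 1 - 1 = 7*r^2 - 7*r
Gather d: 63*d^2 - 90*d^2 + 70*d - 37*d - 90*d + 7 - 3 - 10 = -27*d^2 - 57*d - 6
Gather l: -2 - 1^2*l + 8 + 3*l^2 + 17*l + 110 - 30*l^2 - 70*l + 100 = -27*l^2 - 54*l + 216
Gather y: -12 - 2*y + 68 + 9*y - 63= 7*y - 7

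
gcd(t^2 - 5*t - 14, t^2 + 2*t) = t + 2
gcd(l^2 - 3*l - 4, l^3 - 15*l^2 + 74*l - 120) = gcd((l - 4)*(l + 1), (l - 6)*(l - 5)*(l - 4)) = l - 4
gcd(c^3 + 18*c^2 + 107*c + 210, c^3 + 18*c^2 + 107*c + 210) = c^3 + 18*c^2 + 107*c + 210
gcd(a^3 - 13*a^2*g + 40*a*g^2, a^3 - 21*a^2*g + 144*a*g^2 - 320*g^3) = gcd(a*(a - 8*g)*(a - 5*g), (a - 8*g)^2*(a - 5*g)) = a^2 - 13*a*g + 40*g^2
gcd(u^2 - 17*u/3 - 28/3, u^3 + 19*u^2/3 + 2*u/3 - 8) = u + 4/3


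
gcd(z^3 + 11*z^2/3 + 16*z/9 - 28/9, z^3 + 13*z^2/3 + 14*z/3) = z^2 + 13*z/3 + 14/3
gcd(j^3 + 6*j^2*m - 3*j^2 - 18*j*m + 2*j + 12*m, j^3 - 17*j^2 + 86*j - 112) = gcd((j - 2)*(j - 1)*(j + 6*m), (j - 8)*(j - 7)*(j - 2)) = j - 2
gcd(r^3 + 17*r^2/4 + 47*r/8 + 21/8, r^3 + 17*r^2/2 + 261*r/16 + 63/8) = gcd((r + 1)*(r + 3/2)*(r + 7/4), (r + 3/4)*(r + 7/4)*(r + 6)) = r + 7/4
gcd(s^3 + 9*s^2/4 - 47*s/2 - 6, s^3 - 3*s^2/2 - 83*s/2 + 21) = s + 6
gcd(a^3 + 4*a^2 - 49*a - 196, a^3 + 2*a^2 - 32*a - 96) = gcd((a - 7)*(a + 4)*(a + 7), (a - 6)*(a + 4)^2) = a + 4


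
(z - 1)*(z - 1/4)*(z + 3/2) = z^3 + z^2/4 - 13*z/8 + 3/8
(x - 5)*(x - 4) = x^2 - 9*x + 20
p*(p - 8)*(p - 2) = p^3 - 10*p^2 + 16*p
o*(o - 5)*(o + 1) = o^3 - 4*o^2 - 5*o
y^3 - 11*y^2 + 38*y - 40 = (y - 5)*(y - 4)*(y - 2)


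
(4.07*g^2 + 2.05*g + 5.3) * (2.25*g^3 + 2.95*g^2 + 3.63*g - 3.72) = 9.1575*g^5 + 16.619*g^4 + 32.7466*g^3 + 7.9361*g^2 + 11.613*g - 19.716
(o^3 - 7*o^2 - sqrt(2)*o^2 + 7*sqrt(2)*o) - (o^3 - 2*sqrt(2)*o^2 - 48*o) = -7*o^2 + sqrt(2)*o^2 + 7*sqrt(2)*o + 48*o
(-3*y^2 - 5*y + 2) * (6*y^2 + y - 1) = -18*y^4 - 33*y^3 + 10*y^2 + 7*y - 2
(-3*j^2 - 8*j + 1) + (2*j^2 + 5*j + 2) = -j^2 - 3*j + 3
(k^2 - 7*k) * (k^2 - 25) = k^4 - 7*k^3 - 25*k^2 + 175*k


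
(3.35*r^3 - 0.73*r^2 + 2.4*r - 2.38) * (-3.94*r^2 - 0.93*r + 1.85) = -13.199*r^5 - 0.239300000000001*r^4 - 2.5796*r^3 + 5.7947*r^2 + 6.6534*r - 4.403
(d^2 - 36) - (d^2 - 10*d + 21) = 10*d - 57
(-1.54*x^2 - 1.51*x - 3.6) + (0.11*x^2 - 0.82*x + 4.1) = -1.43*x^2 - 2.33*x + 0.5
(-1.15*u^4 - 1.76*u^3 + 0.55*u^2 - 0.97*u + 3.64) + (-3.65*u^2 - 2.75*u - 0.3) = -1.15*u^4 - 1.76*u^3 - 3.1*u^2 - 3.72*u + 3.34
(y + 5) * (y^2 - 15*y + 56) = y^3 - 10*y^2 - 19*y + 280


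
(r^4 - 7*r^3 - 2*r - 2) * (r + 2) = r^5 - 5*r^4 - 14*r^3 - 2*r^2 - 6*r - 4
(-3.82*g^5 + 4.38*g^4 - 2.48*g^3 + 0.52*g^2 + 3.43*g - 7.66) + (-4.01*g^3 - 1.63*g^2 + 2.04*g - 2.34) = -3.82*g^5 + 4.38*g^4 - 6.49*g^3 - 1.11*g^2 + 5.47*g - 10.0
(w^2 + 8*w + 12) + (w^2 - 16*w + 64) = 2*w^2 - 8*w + 76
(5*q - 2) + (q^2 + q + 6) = q^2 + 6*q + 4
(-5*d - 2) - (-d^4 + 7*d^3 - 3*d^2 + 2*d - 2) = d^4 - 7*d^3 + 3*d^2 - 7*d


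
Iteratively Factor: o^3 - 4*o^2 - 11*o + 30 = (o + 3)*(o^2 - 7*o + 10) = (o - 5)*(o + 3)*(o - 2)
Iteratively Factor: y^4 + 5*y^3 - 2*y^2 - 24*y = (y - 2)*(y^3 + 7*y^2 + 12*y) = (y - 2)*(y + 4)*(y^2 + 3*y) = (y - 2)*(y + 3)*(y + 4)*(y)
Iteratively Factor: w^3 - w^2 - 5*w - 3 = (w + 1)*(w^2 - 2*w - 3) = (w + 1)^2*(w - 3)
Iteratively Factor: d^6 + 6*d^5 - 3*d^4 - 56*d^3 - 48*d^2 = (d - 3)*(d^5 + 9*d^4 + 24*d^3 + 16*d^2) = d*(d - 3)*(d^4 + 9*d^3 + 24*d^2 + 16*d) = d^2*(d - 3)*(d^3 + 9*d^2 + 24*d + 16) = d^2*(d - 3)*(d + 4)*(d^2 + 5*d + 4) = d^2*(d - 3)*(d + 1)*(d + 4)*(d + 4)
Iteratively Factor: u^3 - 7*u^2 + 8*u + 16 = (u + 1)*(u^2 - 8*u + 16) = (u - 4)*(u + 1)*(u - 4)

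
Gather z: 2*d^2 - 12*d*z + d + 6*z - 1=2*d^2 + d + z*(6 - 12*d) - 1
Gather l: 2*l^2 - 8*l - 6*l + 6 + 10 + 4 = 2*l^2 - 14*l + 20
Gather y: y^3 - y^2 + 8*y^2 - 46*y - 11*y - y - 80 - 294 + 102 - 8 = y^3 + 7*y^2 - 58*y - 280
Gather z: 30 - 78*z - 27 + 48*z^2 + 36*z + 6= 48*z^2 - 42*z + 9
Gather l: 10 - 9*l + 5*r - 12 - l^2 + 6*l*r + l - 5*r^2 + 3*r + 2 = -l^2 + l*(6*r - 8) - 5*r^2 + 8*r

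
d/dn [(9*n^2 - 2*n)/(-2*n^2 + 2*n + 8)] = (7*n^2 + 72*n - 8)/(2*(n^4 - 2*n^3 - 7*n^2 + 8*n + 16))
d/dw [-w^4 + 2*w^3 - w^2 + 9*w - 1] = -4*w^3 + 6*w^2 - 2*w + 9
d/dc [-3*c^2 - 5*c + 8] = -6*c - 5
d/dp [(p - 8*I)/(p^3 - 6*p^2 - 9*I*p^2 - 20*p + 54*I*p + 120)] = (-2*p^3 + p^2*(6 + 33*I) + p*(144 - 96*I) - 312 - 160*I)/(p^6 + p^5*(-12 - 18*I) + p^4*(-85 + 216*I) + p^3*(1452 - 288*I) + p^2*(-3956 - 4320*I) + p*(-4800 + 12960*I) + 14400)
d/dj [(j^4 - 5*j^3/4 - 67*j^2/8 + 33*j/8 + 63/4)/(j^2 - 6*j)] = (16*j^5 - 154*j^4 + 120*j^3 + 369*j^2 - 252*j + 756)/(8*j^2*(j^2 - 12*j + 36))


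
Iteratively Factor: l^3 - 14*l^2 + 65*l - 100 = (l - 4)*(l^2 - 10*l + 25) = (l - 5)*(l - 4)*(l - 5)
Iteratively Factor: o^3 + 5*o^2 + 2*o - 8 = (o + 4)*(o^2 + o - 2) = (o + 2)*(o + 4)*(o - 1)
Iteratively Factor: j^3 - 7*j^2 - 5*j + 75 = (j - 5)*(j^2 - 2*j - 15) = (j - 5)^2*(j + 3)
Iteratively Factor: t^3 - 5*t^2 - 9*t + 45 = (t + 3)*(t^2 - 8*t + 15) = (t - 3)*(t + 3)*(t - 5)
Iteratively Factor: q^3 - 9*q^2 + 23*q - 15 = (q - 3)*(q^2 - 6*q + 5) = (q - 5)*(q - 3)*(q - 1)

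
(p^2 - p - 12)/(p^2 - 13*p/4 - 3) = 4*(p + 3)/(4*p + 3)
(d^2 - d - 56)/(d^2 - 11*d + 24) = (d + 7)/(d - 3)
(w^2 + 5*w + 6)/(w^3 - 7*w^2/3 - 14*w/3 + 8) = 3*(w + 3)/(3*w^2 - 13*w + 12)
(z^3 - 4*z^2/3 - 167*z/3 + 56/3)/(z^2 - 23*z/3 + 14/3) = (3*z^3 - 4*z^2 - 167*z + 56)/(3*z^2 - 23*z + 14)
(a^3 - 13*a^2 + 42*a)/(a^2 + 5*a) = (a^2 - 13*a + 42)/(a + 5)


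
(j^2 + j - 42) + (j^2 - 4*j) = 2*j^2 - 3*j - 42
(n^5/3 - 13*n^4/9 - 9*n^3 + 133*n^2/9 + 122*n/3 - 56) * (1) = n^5/3 - 13*n^4/9 - 9*n^3 + 133*n^2/9 + 122*n/3 - 56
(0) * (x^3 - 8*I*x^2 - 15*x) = 0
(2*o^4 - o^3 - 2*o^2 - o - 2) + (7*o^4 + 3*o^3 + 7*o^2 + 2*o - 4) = 9*o^4 + 2*o^3 + 5*o^2 + o - 6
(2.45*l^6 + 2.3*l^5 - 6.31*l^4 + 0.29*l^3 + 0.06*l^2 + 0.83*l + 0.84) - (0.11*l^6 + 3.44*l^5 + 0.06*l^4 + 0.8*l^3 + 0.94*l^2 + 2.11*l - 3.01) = 2.34*l^6 - 1.14*l^5 - 6.37*l^4 - 0.51*l^3 - 0.88*l^2 - 1.28*l + 3.85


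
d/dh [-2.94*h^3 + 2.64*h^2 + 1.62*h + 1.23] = -8.82*h^2 + 5.28*h + 1.62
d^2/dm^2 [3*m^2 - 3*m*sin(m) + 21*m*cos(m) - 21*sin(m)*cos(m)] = 3*m*sin(m) - 21*m*cos(m) - 42*sin(m) + 42*sin(2*m) - 6*cos(m) + 6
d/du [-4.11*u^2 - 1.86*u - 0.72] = -8.22*u - 1.86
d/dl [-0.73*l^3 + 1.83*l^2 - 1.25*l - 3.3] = -2.19*l^2 + 3.66*l - 1.25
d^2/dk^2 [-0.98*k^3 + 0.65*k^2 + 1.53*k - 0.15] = 1.3 - 5.88*k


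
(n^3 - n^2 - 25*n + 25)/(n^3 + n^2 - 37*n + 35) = (n + 5)/(n + 7)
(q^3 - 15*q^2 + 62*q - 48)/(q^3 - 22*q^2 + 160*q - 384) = (q - 1)/(q - 8)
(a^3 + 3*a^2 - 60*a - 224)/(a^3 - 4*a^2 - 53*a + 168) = (a + 4)/(a - 3)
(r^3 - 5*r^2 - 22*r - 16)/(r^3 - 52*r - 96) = (r + 1)/(r + 6)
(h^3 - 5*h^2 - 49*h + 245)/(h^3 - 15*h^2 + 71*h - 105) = (h + 7)/(h - 3)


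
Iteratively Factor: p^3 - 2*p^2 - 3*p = (p)*(p^2 - 2*p - 3) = p*(p + 1)*(p - 3)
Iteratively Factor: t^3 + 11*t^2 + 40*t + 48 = (t + 4)*(t^2 + 7*t + 12) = (t + 4)^2*(t + 3)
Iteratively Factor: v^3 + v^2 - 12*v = (v)*(v^2 + v - 12) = v*(v - 3)*(v + 4)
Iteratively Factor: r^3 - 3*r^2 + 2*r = (r - 1)*(r^2 - 2*r) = (r - 2)*(r - 1)*(r)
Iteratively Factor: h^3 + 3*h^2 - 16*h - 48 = (h - 4)*(h^2 + 7*h + 12) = (h - 4)*(h + 3)*(h + 4)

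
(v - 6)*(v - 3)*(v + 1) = v^3 - 8*v^2 + 9*v + 18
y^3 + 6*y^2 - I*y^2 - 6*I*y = y*(y + 6)*(y - I)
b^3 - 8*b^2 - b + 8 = (b - 8)*(b - 1)*(b + 1)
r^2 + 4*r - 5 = (r - 1)*(r + 5)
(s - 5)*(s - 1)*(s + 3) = s^3 - 3*s^2 - 13*s + 15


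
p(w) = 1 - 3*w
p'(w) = -3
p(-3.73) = 12.19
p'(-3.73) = -3.00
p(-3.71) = 12.13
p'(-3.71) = -3.00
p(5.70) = -16.10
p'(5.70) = -3.00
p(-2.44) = 8.32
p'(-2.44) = -3.00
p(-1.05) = 4.15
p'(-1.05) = -3.00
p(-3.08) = 10.24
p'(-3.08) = -3.00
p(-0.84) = 3.52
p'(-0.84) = -3.00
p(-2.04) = 7.12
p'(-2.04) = -3.00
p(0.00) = 1.00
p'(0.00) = -3.00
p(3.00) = -8.00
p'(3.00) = -3.00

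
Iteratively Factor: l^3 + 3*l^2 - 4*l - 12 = (l - 2)*(l^2 + 5*l + 6) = (l - 2)*(l + 2)*(l + 3)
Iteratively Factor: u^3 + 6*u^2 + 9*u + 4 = (u + 4)*(u^2 + 2*u + 1) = (u + 1)*(u + 4)*(u + 1)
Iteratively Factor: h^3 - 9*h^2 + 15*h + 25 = (h - 5)*(h^2 - 4*h - 5) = (h - 5)^2*(h + 1)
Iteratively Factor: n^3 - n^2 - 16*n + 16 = (n + 4)*(n^2 - 5*n + 4) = (n - 4)*(n + 4)*(n - 1)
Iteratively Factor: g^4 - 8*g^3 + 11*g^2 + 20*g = (g + 1)*(g^3 - 9*g^2 + 20*g) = (g - 5)*(g + 1)*(g^2 - 4*g) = g*(g - 5)*(g + 1)*(g - 4)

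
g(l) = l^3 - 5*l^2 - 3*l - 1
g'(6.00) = 45.00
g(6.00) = 17.00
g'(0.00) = -3.00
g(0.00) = -1.00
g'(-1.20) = 13.32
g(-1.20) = -6.33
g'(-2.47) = 40.00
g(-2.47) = -39.16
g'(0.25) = -5.31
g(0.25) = -2.05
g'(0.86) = -9.38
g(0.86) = -6.64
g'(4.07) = 5.99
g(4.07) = -28.62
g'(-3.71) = 75.39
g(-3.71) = -109.76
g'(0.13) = -4.25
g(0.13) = -1.47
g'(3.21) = -4.19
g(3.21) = -29.07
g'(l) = 3*l^2 - 10*l - 3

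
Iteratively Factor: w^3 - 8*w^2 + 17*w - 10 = (w - 5)*(w^2 - 3*w + 2) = (w - 5)*(w - 1)*(w - 2)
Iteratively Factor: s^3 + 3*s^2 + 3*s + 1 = (s + 1)*(s^2 + 2*s + 1) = (s + 1)^2*(s + 1)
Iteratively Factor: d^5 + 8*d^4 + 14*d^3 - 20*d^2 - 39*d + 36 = (d + 3)*(d^4 + 5*d^3 - d^2 - 17*d + 12) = (d + 3)*(d + 4)*(d^3 + d^2 - 5*d + 3) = (d + 3)^2*(d + 4)*(d^2 - 2*d + 1) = (d - 1)*(d + 3)^2*(d + 4)*(d - 1)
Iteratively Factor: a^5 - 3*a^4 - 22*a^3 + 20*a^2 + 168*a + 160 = (a + 2)*(a^4 - 5*a^3 - 12*a^2 + 44*a + 80) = (a + 2)^2*(a^3 - 7*a^2 + 2*a + 40) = (a - 4)*(a + 2)^2*(a^2 - 3*a - 10) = (a - 4)*(a + 2)^3*(a - 5)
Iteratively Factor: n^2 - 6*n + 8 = (n - 4)*(n - 2)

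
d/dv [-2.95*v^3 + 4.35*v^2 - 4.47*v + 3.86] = -8.85*v^2 + 8.7*v - 4.47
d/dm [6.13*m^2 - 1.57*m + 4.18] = 12.26*m - 1.57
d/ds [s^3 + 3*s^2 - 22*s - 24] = 3*s^2 + 6*s - 22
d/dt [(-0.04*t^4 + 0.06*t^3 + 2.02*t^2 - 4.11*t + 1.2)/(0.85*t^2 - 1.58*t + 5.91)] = (-0.068*t^5 + 0.2406*t^4 - 1.1352*t^3 + 1.3657*t^2 + 21.8364*t - 22.3941)/(0.7225*t^4 - 2.686*t^3 + 12.5434*t^2 - 18.6756*t + 34.9281)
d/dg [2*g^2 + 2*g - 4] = 4*g + 2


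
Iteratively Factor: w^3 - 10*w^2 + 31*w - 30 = (w - 5)*(w^2 - 5*w + 6) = (w - 5)*(w - 3)*(w - 2)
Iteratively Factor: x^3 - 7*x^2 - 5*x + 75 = (x - 5)*(x^2 - 2*x - 15) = (x - 5)*(x + 3)*(x - 5)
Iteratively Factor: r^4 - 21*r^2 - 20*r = (r + 4)*(r^3 - 4*r^2 - 5*r) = (r + 1)*(r + 4)*(r^2 - 5*r) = (r - 5)*(r + 1)*(r + 4)*(r)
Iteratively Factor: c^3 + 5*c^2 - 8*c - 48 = (c + 4)*(c^2 + c - 12) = (c - 3)*(c + 4)*(c + 4)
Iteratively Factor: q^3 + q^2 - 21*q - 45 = (q + 3)*(q^2 - 2*q - 15) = (q - 5)*(q + 3)*(q + 3)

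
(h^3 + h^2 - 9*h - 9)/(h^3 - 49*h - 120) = (h^2 - 2*h - 3)/(h^2 - 3*h - 40)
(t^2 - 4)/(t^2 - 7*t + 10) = (t + 2)/(t - 5)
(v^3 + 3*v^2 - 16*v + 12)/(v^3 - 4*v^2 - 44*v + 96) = (v - 1)/(v - 8)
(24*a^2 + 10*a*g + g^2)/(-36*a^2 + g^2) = (-4*a - g)/(6*a - g)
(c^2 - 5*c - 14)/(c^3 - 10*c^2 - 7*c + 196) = (c + 2)/(c^2 - 3*c - 28)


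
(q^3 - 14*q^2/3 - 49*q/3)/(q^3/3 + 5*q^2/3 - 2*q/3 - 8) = q*(3*q^2 - 14*q - 49)/(q^3 + 5*q^2 - 2*q - 24)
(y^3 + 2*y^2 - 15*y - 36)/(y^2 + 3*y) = y - 1 - 12/y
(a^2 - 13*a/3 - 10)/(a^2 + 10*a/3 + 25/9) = 3*(a - 6)/(3*a + 5)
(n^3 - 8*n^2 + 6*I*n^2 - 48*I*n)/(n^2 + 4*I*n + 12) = n*(n - 8)/(n - 2*I)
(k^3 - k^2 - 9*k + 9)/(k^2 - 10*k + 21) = (k^2 + 2*k - 3)/(k - 7)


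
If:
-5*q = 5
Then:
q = -1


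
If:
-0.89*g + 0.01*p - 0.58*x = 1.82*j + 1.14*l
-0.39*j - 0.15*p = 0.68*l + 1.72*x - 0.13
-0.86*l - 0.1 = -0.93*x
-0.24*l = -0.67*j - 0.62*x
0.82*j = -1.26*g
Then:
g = 0.08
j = -0.12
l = 0.05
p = -0.80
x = 0.15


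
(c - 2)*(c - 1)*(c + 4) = c^3 + c^2 - 10*c + 8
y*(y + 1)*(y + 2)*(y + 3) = y^4 + 6*y^3 + 11*y^2 + 6*y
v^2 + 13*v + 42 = (v + 6)*(v + 7)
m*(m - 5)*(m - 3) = m^3 - 8*m^2 + 15*m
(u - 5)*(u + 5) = u^2 - 25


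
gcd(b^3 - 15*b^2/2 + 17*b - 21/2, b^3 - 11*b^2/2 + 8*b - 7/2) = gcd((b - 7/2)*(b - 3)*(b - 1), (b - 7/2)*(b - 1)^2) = b^2 - 9*b/2 + 7/2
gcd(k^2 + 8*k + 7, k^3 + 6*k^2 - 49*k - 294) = k + 7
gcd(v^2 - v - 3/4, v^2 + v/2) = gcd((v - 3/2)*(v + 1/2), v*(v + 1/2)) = v + 1/2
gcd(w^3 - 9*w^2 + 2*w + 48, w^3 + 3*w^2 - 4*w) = 1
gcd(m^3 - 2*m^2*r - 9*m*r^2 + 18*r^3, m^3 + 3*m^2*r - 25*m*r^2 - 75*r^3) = m + 3*r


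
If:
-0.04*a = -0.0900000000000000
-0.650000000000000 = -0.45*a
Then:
No Solution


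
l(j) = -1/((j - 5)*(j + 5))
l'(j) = 1/((j - 5)*(j + 5)^2) + 1/((j - 5)^2*(j + 5)) = 2*j/((j - 5)^2*(j + 5)^2)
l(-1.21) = 0.04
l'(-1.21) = -0.00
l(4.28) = 0.15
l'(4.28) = 0.19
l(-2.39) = 0.05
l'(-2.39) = -0.01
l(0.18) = 0.04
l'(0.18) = 0.00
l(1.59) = 0.04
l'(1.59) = 0.01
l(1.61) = 0.04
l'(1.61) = 0.01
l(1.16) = 0.04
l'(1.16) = 0.00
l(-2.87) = 0.06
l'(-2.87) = -0.02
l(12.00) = -0.00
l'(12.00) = 0.00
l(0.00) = 0.04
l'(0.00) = 0.00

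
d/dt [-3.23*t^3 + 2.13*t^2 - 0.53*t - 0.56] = -9.69*t^2 + 4.26*t - 0.53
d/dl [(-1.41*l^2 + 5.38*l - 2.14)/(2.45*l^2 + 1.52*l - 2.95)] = (-15.3242*l^2 + 18.805*l - 12.6182)/(6.0025*l^4 + 7.448*l^3 - 12.1446*l^2 - 8.968*l + 8.7025)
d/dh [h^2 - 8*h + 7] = 2*h - 8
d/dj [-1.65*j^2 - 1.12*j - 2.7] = -3.3*j - 1.12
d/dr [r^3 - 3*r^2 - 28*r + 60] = 3*r^2 - 6*r - 28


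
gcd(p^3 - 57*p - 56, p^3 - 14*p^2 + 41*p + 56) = p^2 - 7*p - 8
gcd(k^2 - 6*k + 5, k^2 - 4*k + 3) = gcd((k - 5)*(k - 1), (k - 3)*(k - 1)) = k - 1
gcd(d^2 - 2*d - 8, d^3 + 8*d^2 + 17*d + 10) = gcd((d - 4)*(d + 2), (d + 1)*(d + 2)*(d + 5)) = d + 2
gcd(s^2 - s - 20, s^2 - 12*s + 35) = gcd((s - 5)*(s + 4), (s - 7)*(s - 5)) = s - 5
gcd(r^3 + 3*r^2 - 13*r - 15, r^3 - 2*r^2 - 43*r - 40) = r^2 + 6*r + 5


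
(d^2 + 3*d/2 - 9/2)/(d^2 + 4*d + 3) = (d - 3/2)/(d + 1)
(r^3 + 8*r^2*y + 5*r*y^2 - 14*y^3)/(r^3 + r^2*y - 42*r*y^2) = (-r^2 - r*y + 2*y^2)/(r*(-r + 6*y))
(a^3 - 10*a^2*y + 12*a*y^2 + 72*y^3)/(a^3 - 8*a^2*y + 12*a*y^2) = (-a^2 + 4*a*y + 12*y^2)/(a*(-a + 2*y))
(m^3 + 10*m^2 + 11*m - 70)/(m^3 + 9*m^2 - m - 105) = (m - 2)/(m - 3)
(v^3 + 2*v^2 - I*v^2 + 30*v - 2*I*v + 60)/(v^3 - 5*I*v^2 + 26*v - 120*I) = (v + 2)/(v - 4*I)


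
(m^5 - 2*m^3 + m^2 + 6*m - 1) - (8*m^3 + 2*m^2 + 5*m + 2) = m^5 - 10*m^3 - m^2 + m - 3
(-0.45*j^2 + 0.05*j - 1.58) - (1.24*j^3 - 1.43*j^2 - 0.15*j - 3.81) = -1.24*j^3 + 0.98*j^2 + 0.2*j + 2.23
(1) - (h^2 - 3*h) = -h^2 + 3*h + 1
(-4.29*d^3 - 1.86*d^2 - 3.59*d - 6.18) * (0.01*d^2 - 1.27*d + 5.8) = -0.0429*d^5 + 5.4297*d^4 - 22.5557*d^3 - 6.2905*d^2 - 12.9734*d - 35.844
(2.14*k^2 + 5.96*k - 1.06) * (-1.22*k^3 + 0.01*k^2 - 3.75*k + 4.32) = -2.6108*k^5 - 7.2498*k^4 - 6.6722*k^3 - 13.1158*k^2 + 29.7222*k - 4.5792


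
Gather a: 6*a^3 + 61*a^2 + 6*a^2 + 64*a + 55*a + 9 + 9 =6*a^3 + 67*a^2 + 119*a + 18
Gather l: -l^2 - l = -l^2 - l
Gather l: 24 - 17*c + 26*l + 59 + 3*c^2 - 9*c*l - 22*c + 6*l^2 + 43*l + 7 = 3*c^2 - 39*c + 6*l^2 + l*(69 - 9*c) + 90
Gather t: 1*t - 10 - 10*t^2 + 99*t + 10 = -10*t^2 + 100*t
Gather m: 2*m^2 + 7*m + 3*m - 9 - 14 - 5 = 2*m^2 + 10*m - 28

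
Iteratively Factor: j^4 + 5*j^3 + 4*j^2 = (j + 1)*(j^3 + 4*j^2) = j*(j + 1)*(j^2 + 4*j) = j^2*(j + 1)*(j + 4)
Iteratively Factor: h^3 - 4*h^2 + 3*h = (h - 1)*(h^2 - 3*h) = h*(h - 1)*(h - 3)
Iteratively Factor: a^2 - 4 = (a + 2)*(a - 2)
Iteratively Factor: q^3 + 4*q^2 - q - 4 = (q + 4)*(q^2 - 1) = (q + 1)*(q + 4)*(q - 1)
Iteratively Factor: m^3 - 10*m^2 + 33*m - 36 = (m - 3)*(m^2 - 7*m + 12) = (m - 3)^2*(m - 4)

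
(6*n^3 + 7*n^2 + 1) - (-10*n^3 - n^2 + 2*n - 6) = 16*n^3 + 8*n^2 - 2*n + 7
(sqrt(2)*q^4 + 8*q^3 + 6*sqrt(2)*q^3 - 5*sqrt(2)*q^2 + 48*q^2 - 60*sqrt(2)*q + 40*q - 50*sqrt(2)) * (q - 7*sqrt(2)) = sqrt(2)*q^5 - 6*q^4 + 6*sqrt(2)*q^4 - 61*sqrt(2)*q^3 - 36*q^3 - 396*sqrt(2)*q^2 + 110*q^2 - 330*sqrt(2)*q + 840*q + 700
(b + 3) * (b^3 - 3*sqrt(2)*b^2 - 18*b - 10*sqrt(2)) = b^4 - 3*sqrt(2)*b^3 + 3*b^3 - 18*b^2 - 9*sqrt(2)*b^2 - 54*b - 10*sqrt(2)*b - 30*sqrt(2)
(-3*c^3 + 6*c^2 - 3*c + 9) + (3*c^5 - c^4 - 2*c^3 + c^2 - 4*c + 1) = 3*c^5 - c^4 - 5*c^3 + 7*c^2 - 7*c + 10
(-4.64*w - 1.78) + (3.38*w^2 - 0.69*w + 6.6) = 3.38*w^2 - 5.33*w + 4.82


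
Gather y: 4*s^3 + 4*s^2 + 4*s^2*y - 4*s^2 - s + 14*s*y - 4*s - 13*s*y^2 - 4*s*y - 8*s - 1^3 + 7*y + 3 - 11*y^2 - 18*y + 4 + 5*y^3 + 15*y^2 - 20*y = 4*s^3 - 13*s + 5*y^3 + y^2*(4 - 13*s) + y*(4*s^2 + 10*s - 31) + 6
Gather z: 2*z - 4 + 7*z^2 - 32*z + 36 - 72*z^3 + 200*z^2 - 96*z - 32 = -72*z^3 + 207*z^2 - 126*z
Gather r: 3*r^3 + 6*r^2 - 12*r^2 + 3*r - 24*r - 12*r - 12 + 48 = 3*r^3 - 6*r^2 - 33*r + 36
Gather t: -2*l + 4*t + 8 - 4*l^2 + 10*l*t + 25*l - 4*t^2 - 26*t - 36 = -4*l^2 + 23*l - 4*t^2 + t*(10*l - 22) - 28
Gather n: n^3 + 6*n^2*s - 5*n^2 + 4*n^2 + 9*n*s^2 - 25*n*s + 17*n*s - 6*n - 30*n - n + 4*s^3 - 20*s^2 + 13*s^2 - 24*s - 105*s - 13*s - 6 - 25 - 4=n^3 + n^2*(6*s - 1) + n*(9*s^2 - 8*s - 37) + 4*s^3 - 7*s^2 - 142*s - 35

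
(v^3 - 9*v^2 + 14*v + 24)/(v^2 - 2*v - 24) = (v^2 - 3*v - 4)/(v + 4)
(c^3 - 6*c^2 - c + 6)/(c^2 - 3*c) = (c^3 - 6*c^2 - c + 6)/(c*(c - 3))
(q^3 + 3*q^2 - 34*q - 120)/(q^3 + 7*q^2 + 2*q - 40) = (q - 6)/(q - 2)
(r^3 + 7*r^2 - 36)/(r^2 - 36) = (r^2 + r - 6)/(r - 6)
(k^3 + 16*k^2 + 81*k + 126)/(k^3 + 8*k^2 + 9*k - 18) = (k + 7)/(k - 1)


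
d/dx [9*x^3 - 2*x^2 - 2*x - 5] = 27*x^2 - 4*x - 2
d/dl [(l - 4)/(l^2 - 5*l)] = (-l^2 + 8*l - 20)/(l^2*(l^2 - 10*l + 25))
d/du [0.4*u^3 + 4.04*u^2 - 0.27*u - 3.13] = 1.2*u^2 + 8.08*u - 0.27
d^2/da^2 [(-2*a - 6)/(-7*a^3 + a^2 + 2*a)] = 12*(49*a^5 + 287*a^4 - 51*a^3 - 39*a^2 + 6*a + 4)/(a^3*(343*a^6 - 147*a^5 - 273*a^4 + 83*a^3 + 78*a^2 - 12*a - 8))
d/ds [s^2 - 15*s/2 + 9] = 2*s - 15/2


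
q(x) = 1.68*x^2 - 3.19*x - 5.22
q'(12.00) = 37.13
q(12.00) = 198.42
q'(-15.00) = -53.59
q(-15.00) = 420.63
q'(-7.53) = -28.49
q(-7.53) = 114.06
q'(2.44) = 5.01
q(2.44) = -3.00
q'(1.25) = 1.01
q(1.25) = -6.58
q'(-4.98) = -19.92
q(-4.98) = 52.33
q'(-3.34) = -14.41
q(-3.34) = 24.18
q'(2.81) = 6.25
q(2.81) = -0.92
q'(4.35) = 11.43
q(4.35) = 12.69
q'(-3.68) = -15.55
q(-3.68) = 29.27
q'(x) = 3.36*x - 3.19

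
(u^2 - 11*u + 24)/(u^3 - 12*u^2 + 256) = (u - 3)/(u^2 - 4*u - 32)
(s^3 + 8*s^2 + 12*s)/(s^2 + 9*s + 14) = s*(s + 6)/(s + 7)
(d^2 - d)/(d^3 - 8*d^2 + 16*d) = (d - 1)/(d^2 - 8*d + 16)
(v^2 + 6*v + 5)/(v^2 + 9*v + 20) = (v + 1)/(v + 4)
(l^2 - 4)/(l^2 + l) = (l^2 - 4)/(l*(l + 1))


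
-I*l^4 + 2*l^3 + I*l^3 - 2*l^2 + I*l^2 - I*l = l*(l - 1)*(l + I)*(-I*l + 1)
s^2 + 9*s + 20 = (s + 4)*(s + 5)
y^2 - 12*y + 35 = (y - 7)*(y - 5)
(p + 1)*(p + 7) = p^2 + 8*p + 7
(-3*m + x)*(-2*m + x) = 6*m^2 - 5*m*x + x^2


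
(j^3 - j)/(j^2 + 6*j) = (j^2 - 1)/(j + 6)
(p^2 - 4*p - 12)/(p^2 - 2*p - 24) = (p + 2)/(p + 4)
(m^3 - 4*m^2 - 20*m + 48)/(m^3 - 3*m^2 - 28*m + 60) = (m + 4)/(m + 5)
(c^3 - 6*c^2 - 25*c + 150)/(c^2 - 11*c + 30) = c + 5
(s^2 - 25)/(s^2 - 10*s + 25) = (s + 5)/(s - 5)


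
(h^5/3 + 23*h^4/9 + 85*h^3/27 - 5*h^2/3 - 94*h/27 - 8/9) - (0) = h^5/3 + 23*h^4/9 + 85*h^3/27 - 5*h^2/3 - 94*h/27 - 8/9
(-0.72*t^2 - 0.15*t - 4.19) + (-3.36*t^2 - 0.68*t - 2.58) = -4.08*t^2 - 0.83*t - 6.77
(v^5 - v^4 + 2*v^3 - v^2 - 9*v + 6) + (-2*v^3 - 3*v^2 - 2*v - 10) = v^5 - v^4 - 4*v^2 - 11*v - 4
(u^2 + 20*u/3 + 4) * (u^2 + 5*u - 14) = u^4 + 35*u^3/3 + 70*u^2/3 - 220*u/3 - 56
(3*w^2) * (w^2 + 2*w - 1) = 3*w^4 + 6*w^3 - 3*w^2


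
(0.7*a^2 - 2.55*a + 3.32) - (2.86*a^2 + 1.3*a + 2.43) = -2.16*a^2 - 3.85*a + 0.89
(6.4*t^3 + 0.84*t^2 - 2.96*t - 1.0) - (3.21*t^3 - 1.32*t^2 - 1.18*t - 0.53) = 3.19*t^3 + 2.16*t^2 - 1.78*t - 0.47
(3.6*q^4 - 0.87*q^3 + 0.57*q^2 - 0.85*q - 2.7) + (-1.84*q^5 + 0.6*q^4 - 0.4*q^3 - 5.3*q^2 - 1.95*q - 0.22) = -1.84*q^5 + 4.2*q^4 - 1.27*q^3 - 4.73*q^2 - 2.8*q - 2.92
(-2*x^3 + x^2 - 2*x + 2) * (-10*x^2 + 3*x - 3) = 20*x^5 - 16*x^4 + 29*x^3 - 29*x^2 + 12*x - 6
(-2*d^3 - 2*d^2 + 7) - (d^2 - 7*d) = -2*d^3 - 3*d^2 + 7*d + 7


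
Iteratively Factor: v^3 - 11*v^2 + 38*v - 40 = (v - 2)*(v^2 - 9*v + 20) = (v - 5)*(v - 2)*(v - 4)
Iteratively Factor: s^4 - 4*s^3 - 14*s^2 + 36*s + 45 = (s - 5)*(s^3 + s^2 - 9*s - 9) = (s - 5)*(s + 3)*(s^2 - 2*s - 3) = (s - 5)*(s - 3)*(s + 3)*(s + 1)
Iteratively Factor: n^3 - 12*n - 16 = (n + 2)*(n^2 - 2*n - 8) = (n - 4)*(n + 2)*(n + 2)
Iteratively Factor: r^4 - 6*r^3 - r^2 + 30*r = (r - 5)*(r^3 - r^2 - 6*r) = r*(r - 5)*(r^2 - r - 6) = r*(r - 5)*(r - 3)*(r + 2)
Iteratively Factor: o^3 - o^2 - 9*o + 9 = (o + 3)*(o^2 - 4*o + 3) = (o - 3)*(o + 3)*(o - 1)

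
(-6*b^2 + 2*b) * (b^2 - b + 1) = -6*b^4 + 8*b^3 - 8*b^2 + 2*b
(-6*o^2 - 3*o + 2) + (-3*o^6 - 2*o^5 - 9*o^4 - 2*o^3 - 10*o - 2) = -3*o^6 - 2*o^5 - 9*o^4 - 2*o^3 - 6*o^2 - 13*o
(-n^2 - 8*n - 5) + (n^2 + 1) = -8*n - 4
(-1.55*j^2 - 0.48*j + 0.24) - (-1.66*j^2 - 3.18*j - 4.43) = 0.11*j^2 + 2.7*j + 4.67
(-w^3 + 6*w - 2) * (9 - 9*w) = 9*w^4 - 9*w^3 - 54*w^2 + 72*w - 18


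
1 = 1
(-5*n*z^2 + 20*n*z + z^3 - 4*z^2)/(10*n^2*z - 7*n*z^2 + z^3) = (z - 4)/(-2*n + z)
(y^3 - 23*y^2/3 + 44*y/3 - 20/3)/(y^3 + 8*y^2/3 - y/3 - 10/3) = (3*y^3 - 23*y^2 + 44*y - 20)/(3*y^3 + 8*y^2 - y - 10)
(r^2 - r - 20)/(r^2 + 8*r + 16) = (r - 5)/(r + 4)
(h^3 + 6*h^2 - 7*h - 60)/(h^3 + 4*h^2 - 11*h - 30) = (h + 4)/(h + 2)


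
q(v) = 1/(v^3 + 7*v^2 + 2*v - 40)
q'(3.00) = -0.02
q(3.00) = 0.02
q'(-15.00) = 0.00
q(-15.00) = 0.00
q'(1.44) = -0.07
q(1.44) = -0.05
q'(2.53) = -0.08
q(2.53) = 0.04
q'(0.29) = -0.00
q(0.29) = -0.03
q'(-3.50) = 0.60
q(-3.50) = -0.24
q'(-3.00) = 0.13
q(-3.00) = -0.10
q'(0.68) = -0.01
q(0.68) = -0.03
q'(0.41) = -0.01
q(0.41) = -0.03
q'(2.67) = -0.05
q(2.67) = 0.03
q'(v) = (-3*v^2 - 14*v - 2)/(v^3 + 7*v^2 + 2*v - 40)^2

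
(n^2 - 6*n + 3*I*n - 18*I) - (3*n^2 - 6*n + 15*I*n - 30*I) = -2*n^2 - 12*I*n + 12*I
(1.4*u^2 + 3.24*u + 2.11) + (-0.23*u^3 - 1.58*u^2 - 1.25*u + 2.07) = -0.23*u^3 - 0.18*u^2 + 1.99*u + 4.18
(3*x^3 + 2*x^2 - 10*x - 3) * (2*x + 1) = 6*x^4 + 7*x^3 - 18*x^2 - 16*x - 3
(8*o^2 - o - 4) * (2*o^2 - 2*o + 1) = 16*o^4 - 18*o^3 + 2*o^2 + 7*o - 4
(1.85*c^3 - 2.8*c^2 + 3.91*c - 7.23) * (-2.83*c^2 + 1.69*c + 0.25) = -5.2355*c^5 + 11.0505*c^4 - 15.3348*c^3 + 26.3688*c^2 - 11.2412*c - 1.8075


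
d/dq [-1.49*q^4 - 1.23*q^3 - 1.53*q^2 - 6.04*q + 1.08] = -5.96*q^3 - 3.69*q^2 - 3.06*q - 6.04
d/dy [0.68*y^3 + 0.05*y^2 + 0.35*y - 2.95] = 2.04*y^2 + 0.1*y + 0.35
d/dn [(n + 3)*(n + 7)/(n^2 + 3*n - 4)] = (-7*n^2 - 50*n - 103)/(n^4 + 6*n^3 + n^2 - 24*n + 16)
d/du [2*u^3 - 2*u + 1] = 6*u^2 - 2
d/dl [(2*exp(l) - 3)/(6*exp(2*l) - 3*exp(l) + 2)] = (-12*exp(2*l) + 36*exp(l) - 5)*exp(l)/(36*exp(4*l) - 36*exp(3*l) + 33*exp(2*l) - 12*exp(l) + 4)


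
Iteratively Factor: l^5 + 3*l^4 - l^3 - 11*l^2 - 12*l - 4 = (l - 2)*(l^4 + 5*l^3 + 9*l^2 + 7*l + 2) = (l - 2)*(l + 2)*(l^3 + 3*l^2 + 3*l + 1) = (l - 2)*(l + 1)*(l + 2)*(l^2 + 2*l + 1) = (l - 2)*(l + 1)^2*(l + 2)*(l + 1)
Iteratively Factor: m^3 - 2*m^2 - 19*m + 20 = (m - 5)*(m^2 + 3*m - 4) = (m - 5)*(m - 1)*(m + 4)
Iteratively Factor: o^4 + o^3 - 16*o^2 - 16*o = (o - 4)*(o^3 + 5*o^2 + 4*o) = (o - 4)*(o + 1)*(o^2 + 4*o) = o*(o - 4)*(o + 1)*(o + 4)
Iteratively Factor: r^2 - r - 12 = (r - 4)*(r + 3)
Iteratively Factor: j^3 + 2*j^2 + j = (j)*(j^2 + 2*j + 1) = j*(j + 1)*(j + 1)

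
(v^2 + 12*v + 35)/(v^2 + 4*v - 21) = (v + 5)/(v - 3)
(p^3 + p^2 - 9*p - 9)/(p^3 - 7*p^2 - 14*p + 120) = (p^3 + p^2 - 9*p - 9)/(p^3 - 7*p^2 - 14*p + 120)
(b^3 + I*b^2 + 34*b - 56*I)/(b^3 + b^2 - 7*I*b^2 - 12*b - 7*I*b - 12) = (b^2 + 5*I*b + 14)/(b^2 + b*(1 - 3*I) - 3*I)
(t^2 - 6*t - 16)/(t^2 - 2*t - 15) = (-t^2 + 6*t + 16)/(-t^2 + 2*t + 15)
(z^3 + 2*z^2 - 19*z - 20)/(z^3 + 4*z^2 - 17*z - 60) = (z + 1)/(z + 3)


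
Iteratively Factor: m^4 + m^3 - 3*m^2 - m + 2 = (m - 1)*(m^3 + 2*m^2 - m - 2) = (m - 1)*(m + 1)*(m^2 + m - 2) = (m - 1)^2*(m + 1)*(m + 2)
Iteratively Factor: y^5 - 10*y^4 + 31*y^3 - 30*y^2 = (y)*(y^4 - 10*y^3 + 31*y^2 - 30*y) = y^2*(y^3 - 10*y^2 + 31*y - 30) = y^2*(y - 2)*(y^2 - 8*y + 15) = y^2*(y - 3)*(y - 2)*(y - 5)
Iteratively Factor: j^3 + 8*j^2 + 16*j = (j + 4)*(j^2 + 4*j) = j*(j + 4)*(j + 4)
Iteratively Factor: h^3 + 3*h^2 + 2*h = (h + 1)*(h^2 + 2*h) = (h + 1)*(h + 2)*(h)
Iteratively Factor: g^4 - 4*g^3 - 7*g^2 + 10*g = (g)*(g^3 - 4*g^2 - 7*g + 10) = g*(g + 2)*(g^2 - 6*g + 5) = g*(g - 1)*(g + 2)*(g - 5)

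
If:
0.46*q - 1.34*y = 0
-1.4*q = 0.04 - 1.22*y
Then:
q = -0.04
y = -0.01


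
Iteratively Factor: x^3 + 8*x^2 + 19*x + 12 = (x + 4)*(x^2 + 4*x + 3) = (x + 3)*(x + 4)*(x + 1)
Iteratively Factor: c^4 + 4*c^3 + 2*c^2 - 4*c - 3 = (c + 1)*(c^3 + 3*c^2 - c - 3) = (c + 1)^2*(c^2 + 2*c - 3) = (c + 1)^2*(c + 3)*(c - 1)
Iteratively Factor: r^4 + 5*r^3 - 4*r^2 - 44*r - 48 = (r + 2)*(r^3 + 3*r^2 - 10*r - 24) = (r + 2)*(r + 4)*(r^2 - r - 6) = (r + 2)^2*(r + 4)*(r - 3)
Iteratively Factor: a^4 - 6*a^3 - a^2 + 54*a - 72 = (a - 4)*(a^3 - 2*a^2 - 9*a + 18) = (a - 4)*(a - 3)*(a^2 + a - 6) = (a - 4)*(a - 3)*(a - 2)*(a + 3)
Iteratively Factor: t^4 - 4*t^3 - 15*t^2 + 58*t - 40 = (t + 4)*(t^3 - 8*t^2 + 17*t - 10) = (t - 5)*(t + 4)*(t^2 - 3*t + 2) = (t - 5)*(t - 1)*(t + 4)*(t - 2)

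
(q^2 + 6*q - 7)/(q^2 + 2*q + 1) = (q^2 + 6*q - 7)/(q^2 + 2*q + 1)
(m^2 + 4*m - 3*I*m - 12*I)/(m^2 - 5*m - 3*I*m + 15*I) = (m + 4)/(m - 5)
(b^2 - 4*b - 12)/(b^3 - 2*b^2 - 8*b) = (b - 6)/(b*(b - 4))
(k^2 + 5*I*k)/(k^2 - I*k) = (k + 5*I)/(k - I)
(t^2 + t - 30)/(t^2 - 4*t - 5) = (t + 6)/(t + 1)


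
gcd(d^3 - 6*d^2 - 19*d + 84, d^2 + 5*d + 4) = d + 4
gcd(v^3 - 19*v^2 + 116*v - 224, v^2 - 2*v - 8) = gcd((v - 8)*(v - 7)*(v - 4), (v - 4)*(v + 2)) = v - 4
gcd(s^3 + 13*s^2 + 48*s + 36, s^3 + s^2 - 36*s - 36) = s^2 + 7*s + 6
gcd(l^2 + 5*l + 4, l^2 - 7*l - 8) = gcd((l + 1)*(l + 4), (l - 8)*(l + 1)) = l + 1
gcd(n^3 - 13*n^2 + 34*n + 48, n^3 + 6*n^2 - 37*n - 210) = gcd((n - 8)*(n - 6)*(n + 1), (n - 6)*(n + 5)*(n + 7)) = n - 6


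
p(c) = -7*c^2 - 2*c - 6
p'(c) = -14*c - 2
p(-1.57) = -20.11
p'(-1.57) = 19.98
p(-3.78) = -98.46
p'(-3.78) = 50.92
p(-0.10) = -5.87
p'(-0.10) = -0.60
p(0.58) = -9.51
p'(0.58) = -10.12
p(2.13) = -42.02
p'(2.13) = -31.82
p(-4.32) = -128.00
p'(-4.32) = 58.48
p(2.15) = -42.66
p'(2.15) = -32.10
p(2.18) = -43.63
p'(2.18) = -32.52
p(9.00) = -591.00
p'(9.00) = -128.00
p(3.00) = -75.00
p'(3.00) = -44.00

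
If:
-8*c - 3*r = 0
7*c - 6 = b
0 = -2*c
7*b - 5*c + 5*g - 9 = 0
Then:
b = -6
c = 0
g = 51/5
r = 0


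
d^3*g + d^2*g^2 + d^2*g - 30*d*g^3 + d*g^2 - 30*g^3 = (d - 5*g)*(d + 6*g)*(d*g + g)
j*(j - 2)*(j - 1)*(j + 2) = j^4 - j^3 - 4*j^2 + 4*j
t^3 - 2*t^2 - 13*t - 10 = (t - 5)*(t + 1)*(t + 2)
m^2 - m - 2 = (m - 2)*(m + 1)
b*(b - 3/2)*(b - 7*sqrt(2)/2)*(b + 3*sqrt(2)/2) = b^4 - 2*sqrt(2)*b^3 - 3*b^3/2 - 21*b^2/2 + 3*sqrt(2)*b^2 + 63*b/4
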